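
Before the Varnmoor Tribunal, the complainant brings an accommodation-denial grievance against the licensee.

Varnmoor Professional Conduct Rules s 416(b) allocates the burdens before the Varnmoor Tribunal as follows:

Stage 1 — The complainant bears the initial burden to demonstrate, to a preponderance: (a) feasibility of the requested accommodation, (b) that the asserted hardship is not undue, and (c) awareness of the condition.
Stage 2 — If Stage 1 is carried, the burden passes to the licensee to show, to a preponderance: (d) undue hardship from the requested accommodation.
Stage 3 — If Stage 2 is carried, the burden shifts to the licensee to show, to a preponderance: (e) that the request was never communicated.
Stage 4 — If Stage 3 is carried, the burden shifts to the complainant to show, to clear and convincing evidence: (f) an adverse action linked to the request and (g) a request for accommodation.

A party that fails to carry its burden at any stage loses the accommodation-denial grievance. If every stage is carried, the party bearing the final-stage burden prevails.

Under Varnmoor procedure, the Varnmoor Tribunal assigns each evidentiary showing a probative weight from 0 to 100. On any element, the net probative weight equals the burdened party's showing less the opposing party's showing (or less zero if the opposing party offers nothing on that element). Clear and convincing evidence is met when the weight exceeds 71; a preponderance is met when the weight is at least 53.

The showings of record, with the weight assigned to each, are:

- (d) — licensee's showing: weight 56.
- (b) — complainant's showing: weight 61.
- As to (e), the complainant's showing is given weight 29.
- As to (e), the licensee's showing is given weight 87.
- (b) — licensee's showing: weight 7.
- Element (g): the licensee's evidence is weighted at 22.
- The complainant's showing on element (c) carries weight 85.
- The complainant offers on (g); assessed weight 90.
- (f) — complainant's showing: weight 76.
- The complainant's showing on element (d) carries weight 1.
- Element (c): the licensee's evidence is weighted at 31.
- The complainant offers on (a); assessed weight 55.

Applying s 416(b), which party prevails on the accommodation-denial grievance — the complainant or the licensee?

licensee

Stage 1 (complainant, a preponderance, weight is at least 53): (a) 55 ≥ 53 — meets; (b) net 61−7=54 ≥ 53 — meets; (c) net 85−31=54 ≥ 53 — meets.
  Stage 1 carried; the burden shifts to the licensee.
Stage 2 (licensee, a preponderance, weight is at least 53): (d) net 56−1=55 ≥ 53 — meets.
  All elements met. The licensee retains the burden for Stage 3.
Stage 3 (licensee, a preponderance, weight is at least 53): (e) net 87−29=58 ≥ 53 — meets.
  Stage 3 is satisfied; the onus moves to the complainant.
Stage 4 (complainant, clear and convincing evidence, weight exceeds 71): (f) 76 > 71 — meets; (g) net 90−22=68 ≤ 71 — fails.
  The complainant does not carry Stage 4.
The licensee prevails.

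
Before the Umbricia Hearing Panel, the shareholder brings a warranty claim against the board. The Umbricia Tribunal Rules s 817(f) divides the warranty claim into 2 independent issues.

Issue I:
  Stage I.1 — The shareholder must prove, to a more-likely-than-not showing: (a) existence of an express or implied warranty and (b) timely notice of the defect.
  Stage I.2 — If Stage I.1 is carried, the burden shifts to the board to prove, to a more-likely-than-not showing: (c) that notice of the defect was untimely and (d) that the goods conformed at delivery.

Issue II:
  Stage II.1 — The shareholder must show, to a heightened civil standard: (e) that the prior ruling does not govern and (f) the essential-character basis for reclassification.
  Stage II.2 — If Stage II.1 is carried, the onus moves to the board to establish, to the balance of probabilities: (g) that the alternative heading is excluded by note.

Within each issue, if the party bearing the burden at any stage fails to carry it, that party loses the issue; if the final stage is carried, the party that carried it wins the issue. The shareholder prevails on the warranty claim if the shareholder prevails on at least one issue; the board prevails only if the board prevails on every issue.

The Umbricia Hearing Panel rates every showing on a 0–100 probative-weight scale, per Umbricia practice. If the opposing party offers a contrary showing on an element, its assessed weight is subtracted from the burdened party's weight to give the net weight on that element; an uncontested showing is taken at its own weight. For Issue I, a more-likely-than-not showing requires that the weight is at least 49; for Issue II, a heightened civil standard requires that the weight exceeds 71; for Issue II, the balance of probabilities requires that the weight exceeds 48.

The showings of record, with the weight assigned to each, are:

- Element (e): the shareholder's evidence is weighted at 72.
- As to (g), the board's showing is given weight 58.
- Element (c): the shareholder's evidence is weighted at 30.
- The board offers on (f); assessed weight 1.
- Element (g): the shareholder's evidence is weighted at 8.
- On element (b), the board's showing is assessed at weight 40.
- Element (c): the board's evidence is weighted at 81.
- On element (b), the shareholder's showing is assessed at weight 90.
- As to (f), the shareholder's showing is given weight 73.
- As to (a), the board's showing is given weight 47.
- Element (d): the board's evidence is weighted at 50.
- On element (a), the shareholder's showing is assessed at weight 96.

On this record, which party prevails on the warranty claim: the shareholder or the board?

— Issue I —
Stage I.1 (shareholder, a more-likely-than-not showing, weight is at least 49): (a) net 96−47=49 ≥ 49 — meets; (b) net 90−40=50 ≥ 49 — meets.
  The shareholder carries Stage I.1; the board now bears the burden.
Stage I.2 (board, a more-likely-than-not showing, weight is at least 49): (c) net 81−30=51 ≥ 49 — meets; (d) 50 ≥ 49 — meets.
  The board carries the last stage.
Every stage carried; the board prevails on this issue.
— Issue II —
Stage II.1 — burden on shareholder; standard: a heightened civil standard (weight exceeds 71).
    (e): 72 > 71 [met]
    (f): 73 − 1 = 72 > 71 [met]
  The shareholder carries Stage II.1; the board now bears the burden.
Stage II.2 — burden on board; standard: the balance of probabilities (weight exceeds 48).
    (g): 58 − 8 = 50 > 48 [met]
  The board carries the last stage.
All stages carried — the board prevails on this issue.
Per-issue: Issue I → board; Issue II → board. The shareholder must prevail on at least one issue; overall, the board prevails.

board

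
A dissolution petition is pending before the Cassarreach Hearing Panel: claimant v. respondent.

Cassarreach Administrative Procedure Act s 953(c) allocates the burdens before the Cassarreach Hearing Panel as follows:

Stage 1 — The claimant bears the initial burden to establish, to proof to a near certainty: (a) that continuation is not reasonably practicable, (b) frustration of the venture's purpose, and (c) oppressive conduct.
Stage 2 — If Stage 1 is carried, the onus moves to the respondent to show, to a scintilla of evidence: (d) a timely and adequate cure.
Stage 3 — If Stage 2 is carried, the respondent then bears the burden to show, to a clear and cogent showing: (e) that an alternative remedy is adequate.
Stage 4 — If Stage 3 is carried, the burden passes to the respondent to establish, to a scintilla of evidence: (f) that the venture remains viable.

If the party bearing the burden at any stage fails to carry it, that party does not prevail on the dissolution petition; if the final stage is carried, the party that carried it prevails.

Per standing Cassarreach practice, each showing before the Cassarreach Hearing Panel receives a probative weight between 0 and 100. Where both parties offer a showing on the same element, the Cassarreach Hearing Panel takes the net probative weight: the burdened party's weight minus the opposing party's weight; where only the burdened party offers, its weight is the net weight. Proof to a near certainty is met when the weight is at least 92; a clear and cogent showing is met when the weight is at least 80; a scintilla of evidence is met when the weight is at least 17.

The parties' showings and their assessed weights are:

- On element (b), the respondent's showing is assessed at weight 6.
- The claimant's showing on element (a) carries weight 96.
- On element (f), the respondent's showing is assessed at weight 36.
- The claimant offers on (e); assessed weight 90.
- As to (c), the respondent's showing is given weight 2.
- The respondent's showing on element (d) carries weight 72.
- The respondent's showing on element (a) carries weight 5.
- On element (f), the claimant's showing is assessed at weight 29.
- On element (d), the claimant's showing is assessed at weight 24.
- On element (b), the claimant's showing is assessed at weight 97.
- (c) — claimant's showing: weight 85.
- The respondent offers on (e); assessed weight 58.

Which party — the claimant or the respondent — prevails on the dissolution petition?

At Stage 1 the claimant must meet proof to a near certainty (weight is at least 92): on (a) the weight is 96 less the opposing 5 gives net 91, < 92, so (a) does not meet the standard; on (b) the weight is 97 less the opposing 6 gives net 91, < 92, so (b) does not meet the standard; on (c) the weight is 85 less the opposing 2 gives net 83, which does not reach 92, so (c) does not meet the standard.
  Not every element is met, so the claimant fails to carry Stage 1.
The respondent prevails.

respondent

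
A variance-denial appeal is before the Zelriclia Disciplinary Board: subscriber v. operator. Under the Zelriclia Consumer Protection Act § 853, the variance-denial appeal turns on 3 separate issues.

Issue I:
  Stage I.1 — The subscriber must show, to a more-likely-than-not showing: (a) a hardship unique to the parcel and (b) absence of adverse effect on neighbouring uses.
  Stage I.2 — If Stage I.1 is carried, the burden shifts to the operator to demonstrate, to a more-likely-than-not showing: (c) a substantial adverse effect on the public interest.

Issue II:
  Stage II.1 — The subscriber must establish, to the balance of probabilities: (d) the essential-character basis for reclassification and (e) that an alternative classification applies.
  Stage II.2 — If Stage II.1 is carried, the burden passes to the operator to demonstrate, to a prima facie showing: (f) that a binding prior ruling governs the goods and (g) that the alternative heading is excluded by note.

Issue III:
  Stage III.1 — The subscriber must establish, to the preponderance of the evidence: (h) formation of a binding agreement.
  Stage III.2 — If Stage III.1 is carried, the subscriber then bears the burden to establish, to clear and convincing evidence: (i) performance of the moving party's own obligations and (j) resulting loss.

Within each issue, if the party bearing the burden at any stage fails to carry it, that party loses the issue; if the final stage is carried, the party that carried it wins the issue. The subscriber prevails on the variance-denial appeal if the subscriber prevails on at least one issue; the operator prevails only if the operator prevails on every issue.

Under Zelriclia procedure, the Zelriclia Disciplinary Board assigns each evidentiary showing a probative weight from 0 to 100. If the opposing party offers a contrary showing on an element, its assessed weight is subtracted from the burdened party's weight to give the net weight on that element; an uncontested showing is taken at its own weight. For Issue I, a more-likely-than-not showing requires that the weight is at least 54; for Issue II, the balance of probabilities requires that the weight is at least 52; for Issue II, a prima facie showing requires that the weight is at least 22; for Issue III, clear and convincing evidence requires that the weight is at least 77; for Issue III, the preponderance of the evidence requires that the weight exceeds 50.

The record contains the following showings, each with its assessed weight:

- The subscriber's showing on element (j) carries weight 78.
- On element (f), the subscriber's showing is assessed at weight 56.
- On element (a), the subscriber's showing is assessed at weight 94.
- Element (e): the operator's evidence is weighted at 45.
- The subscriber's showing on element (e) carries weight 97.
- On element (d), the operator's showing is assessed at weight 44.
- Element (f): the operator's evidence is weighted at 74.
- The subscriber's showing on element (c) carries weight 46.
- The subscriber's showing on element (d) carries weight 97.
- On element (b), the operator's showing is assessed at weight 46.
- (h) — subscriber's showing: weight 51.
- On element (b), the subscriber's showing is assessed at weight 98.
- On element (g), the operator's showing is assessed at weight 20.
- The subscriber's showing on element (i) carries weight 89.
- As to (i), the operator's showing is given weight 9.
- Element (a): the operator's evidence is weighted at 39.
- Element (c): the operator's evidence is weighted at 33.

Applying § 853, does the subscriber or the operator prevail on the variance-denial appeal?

— Issue I —
Stage I.1 (subscriber, a more-likely-than-not showing, weight is at least 54): (a) net 94−39=55 ≥ 54 — meets; (b) net 98−46=52 < 54 — fails.
  Not every element is met, so the subscriber fails to carry Stage I.1.
The analysis ends at Stage I.1; the operator prevails on this issue.
— Issue II —
Stage II.1 — burden on subscriber; standard: the balance of probabilities (weight is at least 52).
    (d): 97 − 44 = 53 ≥ 52 [met]
    (e): 97 − 45 = 52 ≥ 52 [met]
  All elements met. The burden passes to the operator.
Stage II.2 — burden on operator; standard: a prima facie showing (weight is at least 22).
    (f): 74 − 56 = 18 < 22 [not met]
    (g): 20 < 22 [not met]
  The operator does not carry Stage II.2.
The subscriber prevails on this issue.
— Issue III —
Stage III.1 — burden on subscriber; standard: the preponderance of the evidence (weight exceeds 50).
    (h): 51 > 50 [met]
  Stage III.1 is satisfied; the subscriber continues to bear the burden.
Stage III.2 — burden on subscriber; standard: clear and convincing evidence (weight is at least 77).
    (i): 89 − 9 = 80 ≥ 77 [met]
    (j): 78 ≥ 77 [met]
  The subscriber carries the last stage.
All stages carried — the subscriber prevails on this issue.
Per-issue: Issue I → operator; Issue II → subscriber; Issue III → subscriber. The subscriber must prevail on at least one issue; overall, the subscriber prevails.

subscriber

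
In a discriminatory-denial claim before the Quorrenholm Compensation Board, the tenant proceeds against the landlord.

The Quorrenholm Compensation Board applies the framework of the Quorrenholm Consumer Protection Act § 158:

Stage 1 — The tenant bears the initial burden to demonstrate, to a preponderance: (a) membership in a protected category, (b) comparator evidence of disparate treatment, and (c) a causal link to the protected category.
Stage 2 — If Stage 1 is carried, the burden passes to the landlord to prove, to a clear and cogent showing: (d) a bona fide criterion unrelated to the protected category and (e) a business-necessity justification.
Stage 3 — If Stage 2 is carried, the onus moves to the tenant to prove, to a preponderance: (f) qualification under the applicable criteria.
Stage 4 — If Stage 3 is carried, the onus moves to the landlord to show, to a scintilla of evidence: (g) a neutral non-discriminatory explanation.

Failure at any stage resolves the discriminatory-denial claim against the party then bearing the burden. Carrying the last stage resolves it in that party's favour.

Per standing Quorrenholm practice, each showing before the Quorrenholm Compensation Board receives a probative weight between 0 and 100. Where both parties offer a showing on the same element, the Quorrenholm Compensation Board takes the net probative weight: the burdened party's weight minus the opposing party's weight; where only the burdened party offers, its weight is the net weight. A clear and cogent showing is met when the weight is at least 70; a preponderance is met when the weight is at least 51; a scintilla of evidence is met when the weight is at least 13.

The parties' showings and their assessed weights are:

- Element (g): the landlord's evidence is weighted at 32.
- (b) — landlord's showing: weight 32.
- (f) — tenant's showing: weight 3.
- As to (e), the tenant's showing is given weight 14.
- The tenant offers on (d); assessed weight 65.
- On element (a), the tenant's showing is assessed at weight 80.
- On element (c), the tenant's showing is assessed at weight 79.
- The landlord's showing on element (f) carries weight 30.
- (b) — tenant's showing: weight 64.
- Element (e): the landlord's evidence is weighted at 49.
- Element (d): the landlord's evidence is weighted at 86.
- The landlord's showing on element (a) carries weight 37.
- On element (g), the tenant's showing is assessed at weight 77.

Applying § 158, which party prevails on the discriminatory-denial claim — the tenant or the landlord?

landlord

At Stage 1 the tenant must meet a preponderance (weight is at least 51): on (a) the weight is 80 less the opposing 37 gives net 43, < 51, so (a) does not meet the standard; on (b) the weight is 64 less the opposing 32 gives net 32, which does not reach 51, so (b) does not meet the standard; on (c) the weight is 79, ≥ 51, so (c) meets the standard.
  Not every element is met, so the tenant fails to carry Stage 1.
The analysis ends at Stage 1; the landlord prevails.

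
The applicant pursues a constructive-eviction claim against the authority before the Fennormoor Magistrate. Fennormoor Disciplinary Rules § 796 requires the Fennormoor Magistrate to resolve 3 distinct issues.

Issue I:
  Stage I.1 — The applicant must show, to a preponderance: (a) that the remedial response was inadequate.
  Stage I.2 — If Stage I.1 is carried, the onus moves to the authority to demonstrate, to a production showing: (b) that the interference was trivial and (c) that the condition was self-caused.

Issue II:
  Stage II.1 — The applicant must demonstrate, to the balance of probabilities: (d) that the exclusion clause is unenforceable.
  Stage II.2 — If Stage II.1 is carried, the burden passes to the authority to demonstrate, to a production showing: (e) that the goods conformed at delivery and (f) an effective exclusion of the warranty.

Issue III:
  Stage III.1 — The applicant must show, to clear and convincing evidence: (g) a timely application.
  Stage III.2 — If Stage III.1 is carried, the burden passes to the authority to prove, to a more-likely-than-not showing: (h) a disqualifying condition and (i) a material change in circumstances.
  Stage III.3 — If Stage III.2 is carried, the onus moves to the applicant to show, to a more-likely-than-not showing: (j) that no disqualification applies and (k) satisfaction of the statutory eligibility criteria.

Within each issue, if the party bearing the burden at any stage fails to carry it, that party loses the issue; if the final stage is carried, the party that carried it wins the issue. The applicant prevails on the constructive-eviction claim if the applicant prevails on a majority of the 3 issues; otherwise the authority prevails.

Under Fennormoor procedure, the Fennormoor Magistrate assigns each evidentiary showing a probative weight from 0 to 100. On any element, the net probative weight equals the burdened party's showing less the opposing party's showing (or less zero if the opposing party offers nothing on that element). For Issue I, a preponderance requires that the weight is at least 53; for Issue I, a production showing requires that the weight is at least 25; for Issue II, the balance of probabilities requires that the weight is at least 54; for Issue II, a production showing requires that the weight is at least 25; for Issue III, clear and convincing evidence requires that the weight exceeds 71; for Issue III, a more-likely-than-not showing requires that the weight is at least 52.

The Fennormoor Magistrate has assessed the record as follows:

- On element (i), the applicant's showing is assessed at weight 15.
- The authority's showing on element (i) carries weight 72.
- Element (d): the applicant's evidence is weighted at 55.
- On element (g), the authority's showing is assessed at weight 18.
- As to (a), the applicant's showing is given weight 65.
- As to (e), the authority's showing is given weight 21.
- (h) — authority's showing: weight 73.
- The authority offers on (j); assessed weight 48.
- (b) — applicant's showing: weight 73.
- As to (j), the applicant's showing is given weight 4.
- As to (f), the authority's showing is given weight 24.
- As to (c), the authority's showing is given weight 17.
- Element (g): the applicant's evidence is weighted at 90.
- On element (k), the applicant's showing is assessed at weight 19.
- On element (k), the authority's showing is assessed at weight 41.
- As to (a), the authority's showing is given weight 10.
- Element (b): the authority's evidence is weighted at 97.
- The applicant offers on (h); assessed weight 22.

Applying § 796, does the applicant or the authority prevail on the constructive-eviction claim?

applicant

— Issue I —
At Stage I.1 the applicant must meet a preponderance (weight is at least 53): on (a) the weight is 65 less the opposing 10 gives net 55, which does reach 53, so (a) meets the standard.
  Stage I.1 carried; the burden shifts to the authority.
At Stage I.2 the authority must meet a production showing (weight is at least 25): on (b) the weight is 97 less the opposing 73 gives net 24, < 25, so (b) does not meet the standard; on (c) the weight is 17, < 25, so (c) does not meet the standard.
  Not every element is met, so the authority fails to carry Stage I.2.
The applicant prevails on this issue.
— Issue II —
Stage II.1 (applicant, the balance of probabilities, weight is at least 54): (d) 55 ≥ 54 — meets.
  The applicant carries Stage II.1; the authority now bears the burden.
Stage II.2 (authority, a production showing, weight is at least 25): (e) 21 < 25 — fails; (f) 24 < 25 — fails.
  The authority does not carry Stage II.2.
The applicant prevails on this issue.
— Issue III —
Stage III.1 (applicant, clear and convincing evidence, weight exceeds 71): (g) net 90−18=72 > 71 — meets.
  Stage III.1 carried; the burden shifts to the authority.
Stage III.2 (authority, a more-likely-than-not showing, weight is at least 52): (h) net 73−22=51 < 52 — fails; (i) net 72−15=57 ≥ 52 — meets.
  Not every element is met, so the authority fails to carry Stage III.2.
So the applicant prevails on this issue.
Per-issue: Issue I → applicant; Issue II → applicant; Issue III → applicant. The applicant must prevail on a majority of issues; overall, the applicant prevails.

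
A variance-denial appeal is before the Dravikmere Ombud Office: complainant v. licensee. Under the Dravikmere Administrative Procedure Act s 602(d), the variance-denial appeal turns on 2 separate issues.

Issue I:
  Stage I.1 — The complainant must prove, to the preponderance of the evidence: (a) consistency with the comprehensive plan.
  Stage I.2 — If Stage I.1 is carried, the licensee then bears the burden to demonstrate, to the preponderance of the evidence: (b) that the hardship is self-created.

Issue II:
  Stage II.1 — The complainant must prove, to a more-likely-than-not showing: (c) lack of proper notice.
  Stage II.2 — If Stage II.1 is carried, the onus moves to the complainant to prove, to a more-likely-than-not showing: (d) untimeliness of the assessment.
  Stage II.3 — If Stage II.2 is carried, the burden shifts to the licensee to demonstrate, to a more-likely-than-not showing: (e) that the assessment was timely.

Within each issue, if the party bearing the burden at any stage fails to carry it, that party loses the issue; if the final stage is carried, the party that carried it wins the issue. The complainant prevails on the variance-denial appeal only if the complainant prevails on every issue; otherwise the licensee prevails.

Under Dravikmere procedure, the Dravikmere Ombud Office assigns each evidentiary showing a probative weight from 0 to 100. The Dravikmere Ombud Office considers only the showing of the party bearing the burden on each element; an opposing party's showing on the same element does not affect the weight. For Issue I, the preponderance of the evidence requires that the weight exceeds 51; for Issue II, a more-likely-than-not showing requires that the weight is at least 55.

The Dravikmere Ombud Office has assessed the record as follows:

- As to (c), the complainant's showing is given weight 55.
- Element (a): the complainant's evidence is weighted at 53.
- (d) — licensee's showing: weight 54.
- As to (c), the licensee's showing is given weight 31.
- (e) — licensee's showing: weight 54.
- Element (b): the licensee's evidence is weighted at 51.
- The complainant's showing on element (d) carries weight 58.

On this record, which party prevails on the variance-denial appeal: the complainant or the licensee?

complainant

— Issue I —
Stage I.1 — burden on complainant; standard: the preponderance of the evidence (weight exceeds 51).
    (a): 53 > 51 [met]
  The complainant carries Stage I.1; the licensee now bears the burden.
Stage I.2 — burden on licensee; standard: the preponderance of the evidence (weight exceeds 51).
    (b): 51 ≤ 51 [not met]
  Stage I.2 not carried; the licensee fails its burden.
The analysis ends at Stage I.2; the complainant prevails on this issue.
— Issue II —
Stage II.1 (complainant, a more-likely-than-not showing, weight is at least 55): (c) 55 (licensee's 31 disregarded) ≥ 55 — meets.
  Stage II.1 is satisfied; the complainant continues to bear the burden.
Stage II.2 (complainant, a more-likely-than-not showing, weight is at least 55): (d) 58 (licensee's 54 disregarded) ≥ 55 — meets.
  Stage II.2 carried; the burden shifts to the licensee.
Stage II.3 (licensee, a more-likely-than-not showing, weight is at least 55): (e) 54 < 55 — fails.
  Stage II.3 not carried; the licensee fails its burden.
So the complainant prevails on this issue.
Per-issue: Issue I → complainant; Issue II → complainant. The complainant must prevail on every issue; overall, the complainant prevails.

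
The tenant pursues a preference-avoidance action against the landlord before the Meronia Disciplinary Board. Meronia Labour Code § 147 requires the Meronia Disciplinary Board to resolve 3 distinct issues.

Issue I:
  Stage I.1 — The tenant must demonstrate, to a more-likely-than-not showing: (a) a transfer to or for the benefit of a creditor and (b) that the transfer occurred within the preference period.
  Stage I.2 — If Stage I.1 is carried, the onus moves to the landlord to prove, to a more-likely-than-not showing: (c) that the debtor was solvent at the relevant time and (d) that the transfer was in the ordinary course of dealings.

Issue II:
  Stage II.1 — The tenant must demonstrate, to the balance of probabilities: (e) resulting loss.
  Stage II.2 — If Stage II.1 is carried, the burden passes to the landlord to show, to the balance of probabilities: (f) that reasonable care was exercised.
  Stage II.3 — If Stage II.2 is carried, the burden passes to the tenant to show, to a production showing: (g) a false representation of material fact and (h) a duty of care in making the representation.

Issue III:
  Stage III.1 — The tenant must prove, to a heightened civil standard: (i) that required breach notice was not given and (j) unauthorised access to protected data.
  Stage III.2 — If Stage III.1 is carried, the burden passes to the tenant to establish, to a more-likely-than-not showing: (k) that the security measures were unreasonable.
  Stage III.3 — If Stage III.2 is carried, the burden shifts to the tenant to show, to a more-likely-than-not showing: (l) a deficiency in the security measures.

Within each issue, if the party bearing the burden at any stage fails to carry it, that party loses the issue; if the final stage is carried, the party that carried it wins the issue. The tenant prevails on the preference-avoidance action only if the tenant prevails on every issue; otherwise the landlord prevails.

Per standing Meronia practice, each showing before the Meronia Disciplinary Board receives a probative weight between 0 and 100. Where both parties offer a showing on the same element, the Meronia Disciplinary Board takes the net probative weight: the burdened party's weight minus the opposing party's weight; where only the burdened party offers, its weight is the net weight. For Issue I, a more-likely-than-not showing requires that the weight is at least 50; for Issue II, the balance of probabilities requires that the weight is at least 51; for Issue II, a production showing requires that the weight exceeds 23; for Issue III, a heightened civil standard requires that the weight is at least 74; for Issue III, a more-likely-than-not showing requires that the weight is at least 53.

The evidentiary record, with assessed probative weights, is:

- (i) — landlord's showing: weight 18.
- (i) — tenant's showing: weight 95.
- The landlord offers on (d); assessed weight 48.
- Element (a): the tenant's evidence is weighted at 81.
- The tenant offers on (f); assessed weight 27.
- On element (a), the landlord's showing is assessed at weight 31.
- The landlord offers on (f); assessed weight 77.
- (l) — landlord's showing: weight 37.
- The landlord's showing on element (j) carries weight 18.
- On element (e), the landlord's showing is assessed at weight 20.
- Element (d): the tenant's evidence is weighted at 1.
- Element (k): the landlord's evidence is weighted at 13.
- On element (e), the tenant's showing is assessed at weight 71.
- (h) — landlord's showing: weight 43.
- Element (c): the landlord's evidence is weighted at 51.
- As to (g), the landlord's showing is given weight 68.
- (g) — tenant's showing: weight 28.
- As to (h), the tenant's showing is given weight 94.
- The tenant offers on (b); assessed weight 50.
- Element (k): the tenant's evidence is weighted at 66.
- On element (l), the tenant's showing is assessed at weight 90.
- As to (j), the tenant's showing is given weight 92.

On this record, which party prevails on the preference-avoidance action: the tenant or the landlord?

tenant

— Issue I —
At Stage I.1 the tenant must meet a more-likely-than-not showing (weight is at least 50): on (a) the weight is 81 less the opposing 31 gives net 50, which does reach 50, so (a) meets the standard; on (b) the weight is 50, which does reach 50, so (b) meets the standard.
  Stage I.1 carried; the burden shifts to the landlord.
At Stage I.2 the landlord must meet a more-likely-than-not showing (weight is at least 50): on (c) the weight is 51, ≥ 50, so (c) meets the standard; on (d) the weight is 48 less the opposing 1 gives net 47, which does not reach 50, so (d) does not meet the standard.
  Not every element is met, so the landlord fails to carry Stage I.2.
The analysis ends at Stage I.2; the tenant prevails on this issue.
— Issue II —
Stage II.1 — burden on tenant; standard: the balance of probabilities (weight is at least 51).
    (e): 71 − 20 = 51 ≥ 51 [met]
  The tenant carries Stage II.1; the landlord now bears the burden.
Stage II.2 — burden on landlord; standard: the balance of probabilities (weight is at least 51).
    (f): 77 − 27 = 50 < 51 [not met]
  The landlord does not carry Stage II.2.
So the tenant prevails on this issue.
— Issue III —
At Stage III.1 the tenant must meet a heightened civil standard (weight is at least 74): on (i) the weight is 95 less the opposing 18 gives net 77, ≥ 74, so (i) meets the standard; on (j) the weight is 92 less the opposing 18 gives net 74, which does reach 74, so (j) meets the standard.
  Stage III.1 carried; the burden remains with the tenant.
At Stage III.2 the tenant must meet a more-likely-than-not showing (weight is at least 53): on (k) the weight is 66 less the opposing 13 gives net 53, which does reach 53, so (k) meets the standard.
  Stage III.2 is satisfied; the tenant continues to bear the burden.
At Stage III.3 the tenant must meet a more-likely-than-not showing (weight is at least 53): on (l) the weight is 90 less the opposing 37 gives net 53, ≥ 53, so (l) meets the standard.
  Stage III.3 carried; the final stage is satisfied.
All stages carried — the tenant prevails on this issue.
Per-issue: Issue I → tenant; Issue II → tenant; Issue III → tenant. The tenant must prevail on every issue; overall, the tenant prevails.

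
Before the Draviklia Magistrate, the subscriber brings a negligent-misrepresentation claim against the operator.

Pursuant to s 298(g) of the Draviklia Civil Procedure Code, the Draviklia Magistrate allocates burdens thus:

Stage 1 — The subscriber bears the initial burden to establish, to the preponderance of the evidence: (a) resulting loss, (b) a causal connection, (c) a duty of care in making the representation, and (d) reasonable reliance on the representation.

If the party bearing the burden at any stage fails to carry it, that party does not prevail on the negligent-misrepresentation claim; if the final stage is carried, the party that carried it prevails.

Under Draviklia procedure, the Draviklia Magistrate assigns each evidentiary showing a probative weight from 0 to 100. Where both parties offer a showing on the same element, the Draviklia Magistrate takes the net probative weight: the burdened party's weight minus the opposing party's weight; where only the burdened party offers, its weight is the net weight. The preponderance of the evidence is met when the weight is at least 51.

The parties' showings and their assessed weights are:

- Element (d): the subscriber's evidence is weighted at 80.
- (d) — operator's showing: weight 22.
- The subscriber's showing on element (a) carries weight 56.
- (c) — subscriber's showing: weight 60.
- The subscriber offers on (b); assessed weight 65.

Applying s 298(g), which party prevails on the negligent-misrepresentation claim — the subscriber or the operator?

subscriber

Stage 1 — burden on subscriber; standard: the preponderance of the evidence (weight is at least 51).
    (a): 56 ≥ 51 [met]
    (b): 65 ≥ 51 [met]
    (c): 60 ≥ 51 [met]
    (d): 80 − 22 = 58 ≥ 51 [met]
  The subscriber carries the last stage.
All stages carried — the subscriber prevails.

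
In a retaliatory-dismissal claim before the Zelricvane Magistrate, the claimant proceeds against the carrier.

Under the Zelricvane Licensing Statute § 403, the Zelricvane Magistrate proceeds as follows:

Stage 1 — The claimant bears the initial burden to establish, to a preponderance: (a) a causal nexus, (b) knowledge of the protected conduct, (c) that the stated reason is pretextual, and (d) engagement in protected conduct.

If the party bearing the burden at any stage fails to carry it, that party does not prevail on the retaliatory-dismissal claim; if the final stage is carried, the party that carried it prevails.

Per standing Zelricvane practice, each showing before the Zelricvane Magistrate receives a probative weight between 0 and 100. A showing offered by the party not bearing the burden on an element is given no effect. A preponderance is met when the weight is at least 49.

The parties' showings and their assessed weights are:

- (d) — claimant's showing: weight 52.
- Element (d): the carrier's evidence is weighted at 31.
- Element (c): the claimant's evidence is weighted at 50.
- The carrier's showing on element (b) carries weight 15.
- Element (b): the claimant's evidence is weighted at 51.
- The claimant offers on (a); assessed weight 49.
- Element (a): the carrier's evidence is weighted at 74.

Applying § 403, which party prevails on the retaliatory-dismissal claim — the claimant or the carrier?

Stage 1 — burden on claimant; standard: a preponderance (weight is at least 49).
    (a): 49 (carrier's 74 disregarded) ≥ 49 [met]
    (b): 51 (carrier's 15 disregarded) ≥ 49 [met]
    (c): 50 ≥ 49 [met]
    (d): 52 (carrier's 31 disregarded) ≥ 49 [met]
  The claimant carries the last stage.
With every stage satisfied, the claimant prevails.

claimant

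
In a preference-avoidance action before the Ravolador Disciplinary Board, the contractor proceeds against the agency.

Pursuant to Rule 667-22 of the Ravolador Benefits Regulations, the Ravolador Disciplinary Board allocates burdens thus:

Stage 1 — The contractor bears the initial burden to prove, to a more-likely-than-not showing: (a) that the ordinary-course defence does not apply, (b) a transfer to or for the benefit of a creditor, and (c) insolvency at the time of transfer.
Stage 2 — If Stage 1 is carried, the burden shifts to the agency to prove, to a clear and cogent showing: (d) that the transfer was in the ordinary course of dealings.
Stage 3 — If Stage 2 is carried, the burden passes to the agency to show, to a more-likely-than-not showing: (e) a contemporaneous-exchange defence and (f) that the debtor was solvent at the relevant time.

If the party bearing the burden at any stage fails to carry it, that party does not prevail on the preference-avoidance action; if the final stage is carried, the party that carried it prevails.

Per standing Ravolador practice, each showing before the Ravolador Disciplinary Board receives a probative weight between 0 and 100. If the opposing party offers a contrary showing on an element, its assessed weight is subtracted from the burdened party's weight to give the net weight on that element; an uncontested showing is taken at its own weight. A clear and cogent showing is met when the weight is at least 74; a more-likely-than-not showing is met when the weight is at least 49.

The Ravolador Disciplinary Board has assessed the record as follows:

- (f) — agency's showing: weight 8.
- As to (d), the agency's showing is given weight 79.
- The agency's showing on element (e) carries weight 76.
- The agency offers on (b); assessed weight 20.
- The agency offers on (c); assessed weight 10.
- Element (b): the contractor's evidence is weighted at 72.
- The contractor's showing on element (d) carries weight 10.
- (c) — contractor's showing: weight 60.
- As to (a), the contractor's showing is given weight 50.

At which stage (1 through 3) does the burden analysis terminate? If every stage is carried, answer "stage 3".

Stage 1 — burden on contractor; standard: a more-likely-than-not showing (weight is at least 49).
    (a): 50 ≥ 49 [met]
    (b): 72 − 20 = 52 ≥ 49 [met]
    (c): 60 − 10 = 50 ≥ 49 [met]
  Stage 1 is satisfied; the onus moves to the agency.
Stage 2 — burden on agency; standard: a clear and cogent showing (weight is at least 74).
    (d): 79 − 10 = 69 < 74 [not met]
  The agency does not carry Stage 2.
So the contractor prevails.

stage 2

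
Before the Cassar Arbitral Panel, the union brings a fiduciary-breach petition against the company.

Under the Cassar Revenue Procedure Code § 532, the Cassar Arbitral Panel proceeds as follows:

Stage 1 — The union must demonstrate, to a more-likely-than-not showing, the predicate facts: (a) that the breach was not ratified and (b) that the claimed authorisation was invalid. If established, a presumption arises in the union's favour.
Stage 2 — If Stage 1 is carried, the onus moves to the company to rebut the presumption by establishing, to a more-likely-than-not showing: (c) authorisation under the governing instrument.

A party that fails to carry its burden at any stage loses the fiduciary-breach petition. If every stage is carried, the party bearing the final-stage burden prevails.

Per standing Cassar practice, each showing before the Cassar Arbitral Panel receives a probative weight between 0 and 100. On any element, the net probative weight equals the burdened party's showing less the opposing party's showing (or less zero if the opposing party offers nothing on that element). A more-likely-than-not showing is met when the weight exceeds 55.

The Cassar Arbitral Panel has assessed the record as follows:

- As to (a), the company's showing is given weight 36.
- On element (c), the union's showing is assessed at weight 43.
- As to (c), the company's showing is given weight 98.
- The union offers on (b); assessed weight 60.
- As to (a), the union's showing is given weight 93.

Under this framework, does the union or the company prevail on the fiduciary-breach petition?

union

Stage 1 (union, a more-likely-than-not showing, weight exceeds 55): (a) net 93−36=57 > 55 — meets; (b) 60 > 55 — meets.
  The union carries Stage 1; the company now bears the burden.
Stage 2 (company, a more-likely-than-not showing, weight exceeds 55): (c) net 98−43=55 ≤ 55 — fails.
  The company does not carry Stage 2.
The analysis ends at Stage 2; the union prevails.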